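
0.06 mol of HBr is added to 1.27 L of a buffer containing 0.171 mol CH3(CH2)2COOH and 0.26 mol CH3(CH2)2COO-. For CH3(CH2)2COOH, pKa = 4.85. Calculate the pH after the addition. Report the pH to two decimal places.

Added H+ converts CH3(CH2)2COO- to CH3(CH2)2COOH: CH3(CH2)2COOH → 0.231 mol, CH3(CH2)2COO- → 0.2 mol.
Henderson–Hasselbalch with mole ratio 0.2/0.231: pH = 4.85 + (-0.063)

pH = 4.79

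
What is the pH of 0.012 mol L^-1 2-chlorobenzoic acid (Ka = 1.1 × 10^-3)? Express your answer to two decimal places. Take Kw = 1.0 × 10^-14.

pH = 2.51

ClC6H4COOH ⇌ ClC6H4COO- + H+
Ka = x²/(0.012 − x) = 1.1 × 10^-3
x is not negligible relative to C₀; solve x² + 0.0011·x − 1.32e-05 = 0.
x = (−Ka + √(Ka² + 4·Ka·C₀))/2 = 3.12 × 10^-3 M
pH = −log(3.12 × 10^-3) = 2.51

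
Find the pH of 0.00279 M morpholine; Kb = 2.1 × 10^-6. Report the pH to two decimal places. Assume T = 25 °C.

C4H8ONH + H2O ⇌ C4H8ONH2+ + OH-
Let x = [OH-] at equilibrium. Kb = x²/(0.00279 − x).
Since Kb ≪ C₀, x ≈ √(Kb·C₀) = 7.65 × 10^-5 M.
Check: 2.7% ionized — well under 5%, approximation valid.
pOH = 4.12, so pH = 14.00 − pOH = 9.88

pH = 9.88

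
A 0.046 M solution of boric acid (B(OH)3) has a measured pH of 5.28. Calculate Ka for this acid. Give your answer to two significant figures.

[H+] = 10^(-5.28) = 5.25 × 10^-6 M
At equilibrium [HA] = 0.046 − 5.25 × 10^-6 = 4.60 × 10^-2 M
Ka = [H+][A-]/[HA] = (5.25 × 10^-6)² / 4.60 × 10^-2 = 6.0 × 10^-10

Ka = 6.0 × 10^-10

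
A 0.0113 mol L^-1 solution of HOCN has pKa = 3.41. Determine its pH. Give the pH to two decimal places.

HOCN ⇌ OCN- + H+
Ka = 10^(−3.41) = 3.89 × 10^-4
From the ICE table, Ka = x²/(0.0113 − x) = 3.89 × 10^-4.
x is not negligible relative to C₀; solve x² + 0.000389·x − 4.4e-06 = 0.
x = (−Ka + √(Ka² + 4·Ka·C₀))/2 = 1.91 × 10^-3 M
pH = −log[H+] = −log(1.91 × 10^-3) = 2.72

pH = 2.72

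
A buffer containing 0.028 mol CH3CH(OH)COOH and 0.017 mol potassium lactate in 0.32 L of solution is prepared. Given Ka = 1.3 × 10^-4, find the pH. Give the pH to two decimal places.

pKa = −log(1.3 × 10^-4) = 3.886
pH = pKa + log([A⁻]/[HA]) = 3.886 + log(0.017/0.028)
pH = 3.886 + (-0.217) = 3.67

pH = 3.67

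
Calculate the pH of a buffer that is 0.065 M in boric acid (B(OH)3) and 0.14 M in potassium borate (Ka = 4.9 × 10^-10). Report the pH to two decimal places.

pKa = −log(4.9 × 10^-10) = 9.310
Using pH = pKa + log([base]/[acid]) with [base]/[acid] = 0.14/0.065:
pH = 9.310 + (+0.333) = 9.64

pH = 9.64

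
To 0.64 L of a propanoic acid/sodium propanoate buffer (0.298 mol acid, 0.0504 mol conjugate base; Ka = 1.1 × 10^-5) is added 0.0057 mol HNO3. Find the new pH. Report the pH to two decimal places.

After neutralization: n(CH3CH2COOH) = 0.304 mol, n(CH3CH2COO-) = 0.0447 mol.
pKa = −log(1.1 × 10^-5) = 4.959
pH = pKa + log(n_CH3CH2COO-/n_CH3CH2COOH) = 4.959 + log(0.0447/0.304) = 4.959 + (-0.833)

pH = 4.13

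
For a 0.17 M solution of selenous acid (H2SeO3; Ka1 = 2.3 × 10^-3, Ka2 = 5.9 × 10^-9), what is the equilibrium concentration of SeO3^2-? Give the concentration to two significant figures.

5.9 × 10^-9 M

First ionization gives [H+] ≈ [HSeO3-] = 1.87 × 10^-2 M.
Second step: Ka2 = [H+][SeO3^2-]/[HSeO3-] ≈ [SeO3^2-] (since [H+] ≈ [HSeO3-]).
So [SeO3^2-] ≈ Ka2.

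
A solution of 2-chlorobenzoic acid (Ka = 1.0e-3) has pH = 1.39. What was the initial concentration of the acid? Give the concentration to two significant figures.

[H+] = 10^(-1.39) = 4.07 × 10^-2 M = x
Ka = x²/(C₀ − x) ⇒ C₀ = x + x²/Ka
C₀ = 4.07 × 10^-2 + (4.07 × 10^-2)²/(1.0 × 10^-3) = 1.70 M

C₀ = 1.7 M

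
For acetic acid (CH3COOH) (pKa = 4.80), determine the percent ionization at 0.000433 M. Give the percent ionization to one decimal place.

CH3COOH ⇌ CH3COO- + H+; let x = [H+] at equilibrium.
Ka = 10^(−4.80) = 1.58 × 10^-5
Solve x² + 1.58e-05x − 6.84e-09 = 0 → x = 7.52 × 10^-5 M
% ionization = x/C₀ × 100% = 7.52 × 10^-5/0.000433 × 100% = 17.4%

17.4%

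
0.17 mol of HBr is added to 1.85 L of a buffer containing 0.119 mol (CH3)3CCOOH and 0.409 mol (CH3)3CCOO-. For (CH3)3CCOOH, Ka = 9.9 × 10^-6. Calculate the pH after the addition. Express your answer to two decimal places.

pH = 4.92

After neutralization: n((CH3)3CCOOH) = 0.289 mol, n((CH3)3CCOO-) = 0.239 mol.
pKa = −log(9.9 × 10^-6) = 5.004
Henderson–Hasselbalch with mole ratio 0.239/0.289: pH = 5.004 + (-0.082)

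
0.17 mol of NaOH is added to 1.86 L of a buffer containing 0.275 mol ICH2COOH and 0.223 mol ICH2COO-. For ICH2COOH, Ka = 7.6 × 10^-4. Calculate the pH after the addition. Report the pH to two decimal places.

OH- converts ICH2COOH to ICH2COO-: ICH2COOH → 0.105 mol, ICH2COO- → 0.393 mol.
pKa = −log(7.6 × 10^-4) = 3.119
pH = pKa + log([A⁻]/[HA]) = 3.119 + log(0.393/0.105) = 3.119 +0.573

pH = 3.69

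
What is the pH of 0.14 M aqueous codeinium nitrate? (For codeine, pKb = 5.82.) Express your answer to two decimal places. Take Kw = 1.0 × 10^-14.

pH = 4.52

C18H22NO3+ is the conjugate acid of the weak base C18H21NO3.
Kb = 10^(−5.82) = 1.51 × 10^-6
Ka = Kw/Kb = 1.0×10^-14 / 1.51 × 10^-6 = 6.62 × 10^-9
From the ICE table, Ka = [H+]²/(0.14 − [H+]) = 6.62 × 10^-9.
Assume [H+] ≪ 0.14: [H+] ≈ √(6.62 × 10^-9 × 0.14) = 3.04 × 10^-5 M
pH = −log(3.04 × 10^-5) = 4.52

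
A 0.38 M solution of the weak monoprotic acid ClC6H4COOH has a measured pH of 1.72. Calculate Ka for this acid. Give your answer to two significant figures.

Ka = 1.0 × 10^-3

[H+] = 10^(-1.72) = 1.91 × 10^-2 M
At equilibrium [HA] = 0.38 − 1.91 × 10^-2 = 3.61 × 10^-1 M
Ka = [H+][A-]/[HA] = (1.91 × 10^-2)² / 3.61 × 10^-1 = 1.0 × 10^-3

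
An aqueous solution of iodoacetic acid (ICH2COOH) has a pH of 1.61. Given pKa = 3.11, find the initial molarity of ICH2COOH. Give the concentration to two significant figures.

C₀ = 8.0 × 10^-1 M

[H+] = 10^(-1.61) = 2.45 × 10^-2 M = x
Ka = 10^(−3.11) = 7.76 × 10^-4
Ka = x²/(C₀ − x) ⇒ C₀ = x + x²/Ka
C₀ = 2.45 × 10^-2 + (2.45 × 10^-2)²/(7.76 × 10^-4) = 7.98 × 10^-1 M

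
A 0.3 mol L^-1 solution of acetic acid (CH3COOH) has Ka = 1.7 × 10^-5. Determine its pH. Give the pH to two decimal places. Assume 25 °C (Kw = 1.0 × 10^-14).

CH3COOH ⇌ CH3COO- + H+
From the ICE table, Ka = [H+]²/(0.3 − [H+]) = 1.7 × 10^-5.
Since Ka ≪ C₀, [H+] ≈ √(Ka·C₀) = 2.26 × 10^-3 M.
pH = −log(2.26 × 10^-3) = 2.65

pH = 2.65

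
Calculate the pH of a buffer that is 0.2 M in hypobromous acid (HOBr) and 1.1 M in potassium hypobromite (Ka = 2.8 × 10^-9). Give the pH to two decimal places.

pKa = −log(2.8 × 10^-9) = 8.553
pH = pKa + log([A⁻]/[HA]) = 8.553 + log(1.1/0.2)
pH = 8.553 + (+0.740) = 9.29

pH = 9.29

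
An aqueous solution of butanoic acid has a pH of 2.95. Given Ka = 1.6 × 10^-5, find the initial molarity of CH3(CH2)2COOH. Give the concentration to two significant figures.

[H+] = 10^(-2.95) = 1.12 × 10^-3 M = x
Ka = x²/(C₀ − x) ⇒ C₀ = x + x²/Ka
C₀ = 1.12 × 10^-3 + (1.12 × 10^-3)²/(1.6 × 10^-5) = 7.95 × 10^-2 M

C₀ = 8.0 × 10^-2 M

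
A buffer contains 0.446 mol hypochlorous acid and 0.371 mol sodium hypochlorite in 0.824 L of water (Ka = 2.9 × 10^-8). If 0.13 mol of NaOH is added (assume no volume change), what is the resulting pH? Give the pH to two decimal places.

After neutralization: n(HOCl) = 0.316 mol, n(OCl-) = 0.501 mol.
pKa = −log(2.9 × 10^-8) = 7.538
Henderson–Hasselbalch with mole ratio 0.501/0.316: pH = 7.538 + (+0.200)

pH = 7.74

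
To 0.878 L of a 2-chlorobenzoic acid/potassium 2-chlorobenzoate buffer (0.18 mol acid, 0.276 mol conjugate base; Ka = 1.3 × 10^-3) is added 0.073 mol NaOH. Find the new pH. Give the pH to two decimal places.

After neutralization: n(ClC6H4COOH) = 0.107 mol, n(ClC6H4COO-) = 0.349 mol.
pKa = −log(1.3 × 10^-3) = 2.886
pH = pKa + log(n_ClC6H4COO-/n_ClC6H4COOH) = 2.886 + log(0.349/0.107) = 2.886 + (+0.513)

pH = 3.40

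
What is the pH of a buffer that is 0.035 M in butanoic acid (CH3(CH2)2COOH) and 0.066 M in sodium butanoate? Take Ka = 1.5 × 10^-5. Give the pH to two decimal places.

pKa = −log(1.5 × 10^-5) = 4.824
Using pH = pKa + log([base]/[acid]) with [base]/[acid] = 0.066/0.035:
pH = 4.824 + (+0.275) = 5.10

pH = 5.10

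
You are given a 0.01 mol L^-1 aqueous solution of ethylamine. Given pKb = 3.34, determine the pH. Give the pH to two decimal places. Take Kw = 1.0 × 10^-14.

pH = 11.28

C2H5NH2 + H2O ⇌ C2H5NH3+ + OH-
Kb = 10^(−3.34) = 4.57 × 10^-4
From the ICE table, Kb = x²/(0.01 − x) = 4.57 × 10^-4.
x is not negligible relative to C₀; solve x² + 0.000457·x − 4.57e-06 = 0.
x = [−0.000457 + √(0.000457² + 1.83e-05)]/2 = 1.92 × 10^-3 M
pOH = 2.72, so pH = 14.00 − pOH = 11.28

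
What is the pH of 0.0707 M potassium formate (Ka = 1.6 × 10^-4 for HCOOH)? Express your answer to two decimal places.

pH = 8.32

HCOO- is the conjugate base of the weak acid HCOOH.
Kb = Kw/Ka = 1.0×10^-14 / 1.6 × 10^-4 = 6.25 × 10^-11
Let x = [OH-] at equilibrium. Kb = x²/(0.0707 − x).
Assume x ≪ 0.0707: x ≈ √(6.25 × 10^-11 × 0.0707) = 2.10 × 10^-6 M
pOH = −log(2.10 × 10^-6) = 5.68; pH = 14.00 − 5.68 = 8.32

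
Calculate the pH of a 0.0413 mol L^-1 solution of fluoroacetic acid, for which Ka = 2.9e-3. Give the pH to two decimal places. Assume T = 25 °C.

pH = 2.02

FCH2COOH ⇌ FCH2COO- + H+
Ka = [H+]²/(0.0413 − [H+]) = 2.9 × 10^-3
The 5% rule fails; solving [H+]² + Ka·[H+] − Ka·C₀ = 0 exactly:
[H+] = [−0.0029 + √(0.0029² + 0.000479)]/2 = 9.59 × 10^-3 M
pH = −log[H+] = −log(9.59 × 10^-3) = 2.02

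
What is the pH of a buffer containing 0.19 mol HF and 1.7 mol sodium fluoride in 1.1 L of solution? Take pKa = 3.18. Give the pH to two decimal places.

Henderson–Hasselbalch: pH = pKa + log([F-]/[HF]) = 3.18 + log(1.7/0.19)
pH = 3.18 + (+0.952) = 4.13

pH = 4.13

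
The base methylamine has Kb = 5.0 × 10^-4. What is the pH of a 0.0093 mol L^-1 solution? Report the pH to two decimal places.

CH3NH2 + H2O ⇌ CH3NH3+ + OH-
Kb = [OH-]²/(0.0093 − [OH-]) = 5.0 × 10^-4
The 5% rule fails; solving [OH-]² + Kb·[OH-] − Kb·C₀ = 0 exactly:
[OH-] = (−Kb + √(Kb² + 4·Kb·C₀))/2 = 1.92 × 10^-3 M
pOH = −log(1.92 × 10^-3) = 2.72; pH = 14.00 − 2.72 = 11.28

pH = 11.28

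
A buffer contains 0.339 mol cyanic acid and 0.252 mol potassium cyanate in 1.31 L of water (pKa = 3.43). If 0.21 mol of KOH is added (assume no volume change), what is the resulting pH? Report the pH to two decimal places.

pH = 3.98

OH- converts HOCN to OCN-: HOCN → 0.129 mol, OCN- → 0.462 mol.
Henderson–Hasselbalch with mole ratio 0.462/0.129: pH = 3.43 + (+0.554)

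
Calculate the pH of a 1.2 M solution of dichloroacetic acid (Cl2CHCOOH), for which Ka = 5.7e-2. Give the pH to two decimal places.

pH = 0.63

Cl2CHCOOH ⇌ Cl2CHCOO- + H+
Let x = [H+] at equilibrium. Ka = x²/(1.2 − x).
x is not negligible relative to C₀; solve x² + 0.057·x − 0.0684 = 0.
x = [−0.057 + √(0.057² + 0.274)]/2 = 2.35 × 10^-1 M
pH = −log(2.35 × 10^-1) = 0.63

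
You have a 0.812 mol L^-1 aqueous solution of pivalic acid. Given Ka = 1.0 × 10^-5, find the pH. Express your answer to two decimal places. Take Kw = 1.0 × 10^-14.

pH = 2.55

(CH3)3CCOOH ⇌ (CH3)3CCOO- + H+
Let x = [H+] at equilibrium. Ka = x²/(0.812 − x).
Neglecting x in the denominator: x = √(1.0 × 10^-5 × 0.812) = 2.85 × 10^-3 M
pH = −log[H+] = −log(2.85 × 10^-3) = 2.55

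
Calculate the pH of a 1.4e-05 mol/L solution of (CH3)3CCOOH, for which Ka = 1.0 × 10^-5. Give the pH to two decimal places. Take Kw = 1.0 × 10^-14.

pH = 5.11

(CH3)3CCOOH ⇌ (CH3)3CCOO- + H+
From the ICE table, Ka = x²/(1.4e-05 − x) = 1.0 × 10^-5.
x is not negligible relative to C₀; solve x² + 1e-05·x − 1.4e-10 = 0.
x = (−Ka + √(Ka² + 4·Ka·C₀))/2 = 7.85 × 10^-6 M
pH = −log[H+] = −log(7.85 × 10^-6) = 5.11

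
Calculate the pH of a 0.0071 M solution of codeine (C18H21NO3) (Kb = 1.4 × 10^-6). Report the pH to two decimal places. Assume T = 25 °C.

C18H21NO3 + H2O ⇌ C18H22NO3+ + OH-
Kb = [OH-]²/(0.0071 − [OH-]) = 1.4 × 10^-6
Since Kb ≪ C₀, [OH-] ≈ √(Kb·C₀) = 9.97 × 10^-5 M.
pOH = 4.00, so pH = 14.00 − pOH = 10.00

pH = 10.00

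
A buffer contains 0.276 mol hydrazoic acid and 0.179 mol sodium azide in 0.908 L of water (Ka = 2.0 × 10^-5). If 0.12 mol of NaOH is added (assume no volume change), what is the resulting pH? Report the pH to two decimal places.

pH = 4.98

OH- converts HN3 to N3-: HN3 → 0.156 mol, N3- → 0.299 mol.
pKa = −log(2.0 × 10^-5) = 4.699
pH = pKa + log(n_N3-/n_HN3) = 4.699 + log(0.299/0.156) = 4.699 + (+0.283)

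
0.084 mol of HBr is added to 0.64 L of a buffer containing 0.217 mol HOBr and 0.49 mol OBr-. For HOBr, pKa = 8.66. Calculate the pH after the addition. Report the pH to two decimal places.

After neutralization: n(HOBr) = 0.301 mol, n(OBr-) = 0.406 mol.
pH = pKa + log([A⁻]/[HA]) = 8.66 + log(0.406/0.301) = 8.66 +0.130

pH = 8.79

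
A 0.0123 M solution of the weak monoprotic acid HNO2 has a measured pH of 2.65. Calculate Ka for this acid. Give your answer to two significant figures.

[H+] = 10^(-2.65) = 2.24 × 10^-3 M
At equilibrium [HA] = 0.0123 − 2.24 × 10^-3 = 1.01 × 10^-2 M
Ka = [H+][A-]/[HA] = (2.24 × 10^-3)² / 1.01 × 10^-2 = 5.0 × 10^-4

Ka = 5.0 × 10^-4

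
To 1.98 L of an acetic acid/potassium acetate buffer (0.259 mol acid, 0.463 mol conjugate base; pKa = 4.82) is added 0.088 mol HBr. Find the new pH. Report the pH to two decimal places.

pH = 4.85

Added H+ converts CH3COO- to CH3COOH: CH3COOH → 0.347 mol, CH3COO- → 0.375 mol.
Henderson–Hasselbalch with mole ratio 0.375/0.347: pH = 4.82 + (+0.034)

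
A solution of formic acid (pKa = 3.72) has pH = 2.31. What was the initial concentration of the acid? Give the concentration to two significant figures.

C₀ = 1.3 × 10^-1 M

[H+] = 10^(-2.31) = 4.90 × 10^-3 M = x
Ka = 10^(−3.72) = 1.91 × 10^-4
Ka = x²/(C₀ − x) ⇒ C₀ = x + x²/Ka
C₀ = 4.90 × 10^-3 + (4.90 × 10^-3)²/(1.91 × 10^-4) = 1.31 × 10^-1 M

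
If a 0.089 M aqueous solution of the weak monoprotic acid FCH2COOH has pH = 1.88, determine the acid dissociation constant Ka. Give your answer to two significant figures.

Ka = 2.3 × 10^-3

[H+] = 10^(-1.88) = 1.32 × 10^-2 M
At equilibrium [HA] = 0.089 − 1.32 × 10^-2 = 7.58 × 10^-2 M
Ka = [H+][A-]/[HA] = (1.32 × 10^-2)² / 7.58 × 10^-2 = 2.3 × 10^-3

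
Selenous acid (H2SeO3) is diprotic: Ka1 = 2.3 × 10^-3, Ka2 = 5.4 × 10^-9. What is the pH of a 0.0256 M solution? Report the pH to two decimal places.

Since Ka1 ≫ Ka2, the first ionization dominates [H+].
Ka1 = x²/(0.0256 − x) = 2.3 × 10^-3
Solving the quadratic: x = (−Ka1 + √(Ka1² + 4·Ka1·C₀))/2 = 6.61 × 10^-3 M
pH = −log(6.61 × 10^-3) = 2.18

pH = 2.18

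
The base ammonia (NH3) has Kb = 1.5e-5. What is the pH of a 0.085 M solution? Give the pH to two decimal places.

NH3 + H2O ⇌ NH4+ + OH-
Kb = [OH-]²/(0.085 − [OH-]) = 1.5 × 10^-5
Neglecting [OH-] in the denominator: [OH-] = √(1.5 × 10^-5 × 0.085) = 1.13 × 10^-3 M
Check: 1.3% ionized — well under 5%, approximation valid.
pOH = 2.95, so pH = 14.00 − pOH = 11.05

pH = 11.05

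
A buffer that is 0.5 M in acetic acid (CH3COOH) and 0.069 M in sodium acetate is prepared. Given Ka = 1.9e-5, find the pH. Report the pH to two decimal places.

pH = 3.86

pKa = −log(1.9 × 10^-5) = 4.721
Using pH = pKa + log([base]/[acid]) with [base]/[acid] = 0.069/0.5:
pH = 4.721 + (-0.860) = 3.86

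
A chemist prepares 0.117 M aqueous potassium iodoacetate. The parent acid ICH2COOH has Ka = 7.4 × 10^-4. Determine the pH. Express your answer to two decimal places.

pH = 8.10

ICH2COO- is the conjugate base of the weak acid ICH2COOH.
Kb = Kw/Ka = 1.0×10^-14 / 7.4 × 10^-4 = 1.35 × 10^-11
Let x = [OH-] at equilibrium. Kb = x²/(0.117 − x).
Assume x ≪ 0.117: x ≈ √(1.35 × 10^-11 × 0.117) = 1.26 × 10^-6 M
Check: 0.0011% ionized — well under 5%, approximation valid.
pOH = 5.90, so pH = 14.00 − pOH = 8.10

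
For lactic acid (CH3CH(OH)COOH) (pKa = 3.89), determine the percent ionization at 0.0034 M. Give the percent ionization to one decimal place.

17.7%

CH3CH(OH)COOH ⇌ CH3CH(OH)COO- + H+; let x = [H+] at equilibrium.
Ka = 10^(−3.89) = 1.29 × 10^-4
Ka = x²/(C₀ − x); solving the quadratic gives x = 6.01 × 10^-4 M.
% ionization = x/C₀ × 100% = 6.01 × 10^-4/0.0034 × 100% = 17.7%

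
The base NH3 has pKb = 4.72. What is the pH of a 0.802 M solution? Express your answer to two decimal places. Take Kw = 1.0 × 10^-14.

pH = 11.59

NH3 + H2O ⇌ NH4+ + OH-
Kb = 10^(−4.72) = 1.91 × 10^-5
Kb = x²/(0.802 − x) = 1.91 × 10^-5
Since Kb ≪ C₀, x ≈ √(Kb·C₀) = 3.91 × 10^-3 M.
pOH = 2.41, so pH = 14.00 − pOH = 11.59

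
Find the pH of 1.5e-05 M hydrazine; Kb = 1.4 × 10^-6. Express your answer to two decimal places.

N2H4 + H2O ⇌ N2H5+ + OH-
From the ICE table, Kb = [OH-]²/(1.5e-05 − [OH-]) = 1.4 × 10^-6.
Here C₀/Kb ≈ 10.7, so the small-[OH-] approximation fails. Use the quadratic:
[OH-] = [−1.4e-06 + √(1.4e-06² + 8.4e-11)]/2 = 3.94 × 10^-6 M
pOH = −log(3.94 × 10^-6) = 5.40; pH = 14.00 − 5.40 = 8.60

pH = 8.60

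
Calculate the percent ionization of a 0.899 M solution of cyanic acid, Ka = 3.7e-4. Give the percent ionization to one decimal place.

HOCN ⇌ OCN- + H+; let x = [H+] at equilibrium.
x ≈ √(Ka·C₀) = √(3.7 × 10^-4 × 0.899) = 1.82 × 10^-2 M
Fraction ionized = 1.82 × 10^-2 / 0.899 = 0.0202 → 2.0%

2.0%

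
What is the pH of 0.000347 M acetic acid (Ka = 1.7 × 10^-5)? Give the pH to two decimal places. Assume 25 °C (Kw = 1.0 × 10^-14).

CH3COOH ⇌ CH3COO- + H+
From the ICE table, Ka = x²/(0.000347 − x) = 1.7 × 10^-5.
The 5% rule fails; solving x² + Ka·x − Ka·C₀ = 0 exactly:
x = (−Ka + √(Ka² + 4·Ka·C₀))/2 = 6.88 × 10^-5 M
pH = −log[H+] = −log(6.88 × 10^-5) = 4.16

pH = 4.16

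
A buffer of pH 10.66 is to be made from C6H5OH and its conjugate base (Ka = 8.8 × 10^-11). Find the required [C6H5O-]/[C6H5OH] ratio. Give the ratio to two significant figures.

pKa = -log(8.8 × 10^-11) = 10.056
pH = pKa + log(r) ⇒ log(r) = 10.66 − 10.056 = +0.604
r = [C6H5O-]/[C6H5OH] = 10^(+0.604) = 4.02

ratio = 4.0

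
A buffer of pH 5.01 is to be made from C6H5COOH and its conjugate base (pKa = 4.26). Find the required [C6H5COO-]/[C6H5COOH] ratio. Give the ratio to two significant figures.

pH = pKa + log(r) ⇒ log(r) = 5.01 − 4.26 = +0.75
r = [C6H5COO-]/[C6H5COOH] = 10^(+0.75) = 5.62

ratio = 5.6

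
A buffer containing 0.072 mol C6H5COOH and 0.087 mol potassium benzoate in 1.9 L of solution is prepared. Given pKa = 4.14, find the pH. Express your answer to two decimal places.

pH = 4.22

Using pH = pKa + log([base]/[acid]) with [base]/[acid] = 0.087/0.072:
pH = 4.14 + (+0.082) = 4.22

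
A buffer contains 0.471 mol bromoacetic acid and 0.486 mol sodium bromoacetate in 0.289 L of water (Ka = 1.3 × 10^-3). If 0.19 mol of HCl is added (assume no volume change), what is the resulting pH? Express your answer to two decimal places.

Added H+ converts BrCH2COO- to BrCH2COOH: BrCH2COOH → 0.661 mol, BrCH2COO- → 0.296 mol.
pKa = −log(1.3 × 10^-3) = 2.886
Henderson–Hasselbalch with mole ratio 0.296/0.661: pH = 2.886 + (-0.349)

pH = 2.54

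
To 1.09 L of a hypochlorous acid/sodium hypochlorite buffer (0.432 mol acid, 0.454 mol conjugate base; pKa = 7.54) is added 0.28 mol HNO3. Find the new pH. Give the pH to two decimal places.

pH = 6.93

After neutralization: n(HOCl) = 0.712 mol, n(OCl-) = 0.174 mol.
pH = pKa + log([A⁻]/[HA]) = 7.54 + log(0.174/0.712) = 7.54 -0.612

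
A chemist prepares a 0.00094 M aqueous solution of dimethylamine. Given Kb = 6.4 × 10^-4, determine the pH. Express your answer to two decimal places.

(CH3)2NH + H2O ⇌ (CH3)2NH2+ + OH-
From the ICE table, Kb = [OH-]²/(0.00094 − [OH-]) = 6.4 × 10^-4.
[OH-] is not negligible relative to C₀; solve [OH-]² + 0.00064·[OH-] − 6.02e-07 = 0.
[OH-] = (−Kb + √(Kb² + 4·Kb·C₀))/2 = 5.19 × 10^-4 M
pOH = 3.28, so pH = 14.00 − pOH = 10.72

pH = 10.72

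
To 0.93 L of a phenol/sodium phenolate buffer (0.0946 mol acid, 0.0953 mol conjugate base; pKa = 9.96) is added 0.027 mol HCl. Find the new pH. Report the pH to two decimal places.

Added H+ converts C6H5O- to C6H5OH: C6H5OH → 0.122 mol, C6H5O- → 0.0683 mol.
pH = pKa + log(n_C6H5O-/n_C6H5OH) = 9.96 + log(0.0683/0.122) = 9.96 + (-0.252)

pH = 9.71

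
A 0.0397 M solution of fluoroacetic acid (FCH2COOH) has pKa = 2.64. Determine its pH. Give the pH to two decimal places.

FCH2COOH ⇌ FCH2COO- + H+
Ka = 10^(−2.64) = 2.29 × 10^-3
Ka = x²/(0.0397 − x) = 2.29 × 10^-3
x is not negligible relative to C₀; solve x² + 0.00229·x − 9.09e-05 = 0.
x = [−0.00229 + √(0.00229² + 0.000364)]/2 = 8.46 × 10^-3 M
pH = −log[H+] = −log(8.46 × 10^-3) = 2.07

pH = 2.07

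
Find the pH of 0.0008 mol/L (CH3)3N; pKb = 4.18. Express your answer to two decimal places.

pH = 10.30

(CH3)3N + H2O ⇌ (CH3)3NH+ + OH-
Kb = 10^(−4.18) = 6.61 × 10^-5
From the ICE table, Kb = x²/(0.0008 − x) = 6.61 × 10^-5.
The 5% rule fails; solving x² + Kb·x − Kb·C₀ = 0 exactly:
x = (−Kb + √(Kb² + 4·Kb·C₀))/2 = 1.99 × 10^-4 M
pOH = −log(1.99 × 10^-4) = 3.70; pH = 14.00 − 3.70 = 10.30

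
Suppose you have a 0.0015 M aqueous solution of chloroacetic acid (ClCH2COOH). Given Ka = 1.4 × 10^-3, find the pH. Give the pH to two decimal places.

pH = 3.04

ClCH2COOH ⇌ ClCH2COO- + H+
From the ICE table, Ka = x²/(0.0015 − x) = 1.4 × 10^-3.
x is not negligible relative to C₀; solve x² + 0.0014·x − 2.1e-06 = 0.
x = [−0.0014 + √(0.0014² + 8.4e-06)]/2 = 9.09 × 10^-4 M
pH = −log[H+] = −log(9.09 × 10^-4) = 3.04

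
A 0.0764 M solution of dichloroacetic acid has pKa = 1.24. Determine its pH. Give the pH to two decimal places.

Cl2CHCOOH ⇌ Cl2CHCOO- + H+
Ka = 10^(−1.24) = 5.75 × 10^-2
Ka = x²/(0.0764 − x) = 5.75 × 10^-2
The 5% rule fails; solving x² + Ka·x − Ka·C₀ = 0 exactly:
x = (−Ka + √(Ka² + 4·Ka·C₀))/2 = 4.35 × 10^-2 M
pH = −log(4.35 × 10^-2) = 1.36

pH = 1.36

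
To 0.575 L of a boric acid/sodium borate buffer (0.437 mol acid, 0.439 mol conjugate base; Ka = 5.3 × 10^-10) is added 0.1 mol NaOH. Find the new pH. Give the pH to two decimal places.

pH = 9.48

After neutralization: n(B(OH)3) = 0.337 mol, n(B(OH)4-) = 0.539 mol.
pKa = −log(5.3 × 10^-10) = 9.276
Henderson–Hasselbalch with mole ratio 0.539/0.337: pH = 9.276 + (+0.204)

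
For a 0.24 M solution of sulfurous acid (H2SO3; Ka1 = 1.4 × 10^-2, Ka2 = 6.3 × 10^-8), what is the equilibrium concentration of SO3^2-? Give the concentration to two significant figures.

First ionization gives [H+] ≈ [HSO3-] = 5.14 × 10^-2 M.
Second step: Ka2 = [H+][SO3^2-]/[HSO3-] ≈ [SO3^2-] (since [H+] ≈ [HSO3-]).
So [SO3^2-] ≈ Ka2.

6.3 × 10^-8 M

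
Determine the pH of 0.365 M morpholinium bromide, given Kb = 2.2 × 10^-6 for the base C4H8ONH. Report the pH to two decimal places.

pH = 4.39

C4H8ONH2+ is the conjugate acid of the weak base C4H8ONH.
Ka = Kw/Kb = 1.0×10^-14 / 2.2 × 10^-6 = 4.55 × 10^-9
Ka = [H+]²/(0.365 − [H+]) = 4.55 × 10^-9
Assume [H+] ≪ 0.365: [H+] ≈ √(4.55 × 10^-9 × 0.365) = 4.08 × 10^-5 M
pH = −log[H+] = −log(4.08 × 10^-5) = 4.39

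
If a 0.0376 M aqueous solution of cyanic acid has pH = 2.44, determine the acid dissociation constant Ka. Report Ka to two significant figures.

[H+] = 10^(-2.44) = 3.63 × 10^-3 M
At equilibrium [HA] = 0.0376 − 3.63 × 10^-3 = 3.40 × 10^-2 M
Ka = [H+][A-]/[HA] = (3.63 × 10^-3)² / 3.40 × 10^-2 = 3.9 × 10^-4

Ka = 3.9 × 10^-4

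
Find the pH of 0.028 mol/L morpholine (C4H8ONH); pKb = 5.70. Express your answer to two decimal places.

pH = 10.37

C4H8ONH + H2O ⇌ C4H8ONH2+ + OH-
Kb = 10^(−5.70) = 2.00 × 10^-6
From the ICE table, Kb = x²/(0.028 − x) = 2.00 × 10^-6.
Assume x ≪ 0.028: x ≈ √(2.00 × 10^-6 × 0.028) = 2.37 × 10^-4 M
Check: 0.85% ionized — well under 5%, approximation valid.
pOH = −log(2.37 × 10^-4) = 3.63; pH = 14.00 − 3.63 = 10.37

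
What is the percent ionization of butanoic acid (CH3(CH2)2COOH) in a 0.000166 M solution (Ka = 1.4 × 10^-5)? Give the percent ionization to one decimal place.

25.1%

CH3(CH2)2COOH ⇌ CH3(CH2)2COO- + H+; let x = [H+] at equilibrium.
Ka = x²/(C₀ − x); solving the quadratic gives x = 4.17 × 10^-5 M.
% ionization = x/C₀ × 100% = 4.17 × 10^-5/0.000166 × 100% = 25.1%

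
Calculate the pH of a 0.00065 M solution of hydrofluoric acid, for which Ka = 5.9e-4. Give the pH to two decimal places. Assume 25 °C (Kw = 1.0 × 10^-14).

HF ⇌ F- + H+
Ka = [H+]²/(0.00065 − [H+]) = 5.9 × 10^-4
Here C₀/Ka ≈ 1.1, so the small-[H+] approximation fails. Use the quadratic:
[H+] = (−Ka + √(Ka² + 4·Ka·C₀))/2 = 3.91 × 10^-4 M
pH = −log(3.91 × 10^-4) = 3.41

pH = 3.41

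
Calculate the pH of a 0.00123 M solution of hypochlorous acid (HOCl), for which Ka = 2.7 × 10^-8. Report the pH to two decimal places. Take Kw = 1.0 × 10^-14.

pH = 5.24

HOCl ⇌ OCl- + H+
Let x = [H+] at equilibrium. Ka = x²/(0.00123 − x).
Neglecting x in the denominator: x = √(2.7 × 10^-8 × 0.00123) = 5.76 × 10^-6 M
pH = −log(5.76 × 10^-6) = 5.24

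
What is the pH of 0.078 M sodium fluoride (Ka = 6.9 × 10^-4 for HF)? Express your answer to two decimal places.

F- is the conjugate base of the weak acid HF.
Kb = Kw/Ka = 1.0×10^-14 / 6.9 × 10^-4 = 1.45 × 10^-11
Kb = [OH-]²/(0.078 − [OH-]) = 1.45 × 10^-11
Since Kb ≪ C₀, [OH-] ≈ √(Kb·C₀) = 1.06 × 10^-6 M.
Check: 0.0014% ionized — well under 5%, approximation valid.
pOH = −log(1.06 × 10^-6) = 5.97; pH = 14.00 − 5.97 = 8.03

pH = 8.03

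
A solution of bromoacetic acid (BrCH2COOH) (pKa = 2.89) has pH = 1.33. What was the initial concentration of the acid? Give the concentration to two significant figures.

C₀ = 1.7 M

[H+] = 10^(-1.33) = 4.68 × 10^-2 M = x
Ka = 10^(−2.89) = 1.29 × 10^-3
Ka = x²/(C₀ − x) ⇒ C₀ = x + x²/Ka
C₀ = 4.68 × 10^-2 + (4.68 × 10^-2)²/(1.29 × 10^-3) = 1.74 M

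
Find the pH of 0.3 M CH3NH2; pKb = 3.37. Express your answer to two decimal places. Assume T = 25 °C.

pH = 12.05

CH3NH2 + H2O ⇌ CH3NH3+ + OH-
Kb = 10^(−3.37) = 4.27 × 10^-4
From the ICE table, Kb = [OH-]²/(0.3 − [OH-]) = 4.27 × 10^-4.
Assume [OH-] ≪ 0.3: [OH-] ≈ √(4.27 × 10^-4 × 0.3) = 1.13 × 10^-2 M
([OH-]/C₀ = 3.8% < 5%, so the approximation holds.)
pOH = −log(1.13 × 10^-2) = 1.95; pH = 14.00 − 1.95 = 12.05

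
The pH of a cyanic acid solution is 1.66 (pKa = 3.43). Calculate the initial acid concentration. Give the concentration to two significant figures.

C₀ = 1.3 M

[H+] = 10^(-1.66) = 2.19 × 10^-2 M = x
Ka = 10^(−3.43) = 3.72 × 10^-4
Ka = x²/(C₀ − x) ⇒ C₀ = x + x²/Ka
C₀ = 2.19 × 10^-2 + (2.19 × 10^-2)²/(3.72 × 10^-4) = 1.31 M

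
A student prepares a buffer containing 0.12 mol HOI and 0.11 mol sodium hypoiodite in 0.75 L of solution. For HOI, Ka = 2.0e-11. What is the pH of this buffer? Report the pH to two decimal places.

pKa = −log(2.0 × 10^-11) = 10.699
Using pH = pKa + log([base]/[acid]) with [base]/[acid] = 0.11/0.12:
pH = 10.699 + (-0.038) = 10.66

pH = 10.66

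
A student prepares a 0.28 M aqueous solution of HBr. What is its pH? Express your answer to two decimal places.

pH = 0.55

HBr is a strong acid and dissociates completely, so [H+] = 0.28 M.
pH = -log(0.28) = 0.55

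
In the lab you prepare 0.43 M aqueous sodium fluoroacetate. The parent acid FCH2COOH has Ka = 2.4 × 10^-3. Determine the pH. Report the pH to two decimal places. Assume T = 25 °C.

pH = 8.13

FCH2COO- is the conjugate base of the weak acid FCH2COOH.
Kb = Kw/Ka = 1.0×10^-14 / 2.4 × 10^-3 = 4.17 × 10^-12
From the ICE table, Kb = [OH-]²/(0.43 − [OH-]) = 4.17 × 10^-12.
Since Kb ≪ C₀, [OH-] ≈ √(Kb·C₀) = 1.34 × 10^-6 M.
pOH = −log(1.34 × 10^-6) = 5.87; pH = 14.00 − 5.87 = 8.13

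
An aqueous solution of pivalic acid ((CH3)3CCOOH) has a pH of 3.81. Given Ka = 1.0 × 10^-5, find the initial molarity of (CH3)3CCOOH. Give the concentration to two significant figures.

[H+] = 10^(-3.81) = 1.55 × 10^-4 M = x
Ka = x²/(C₀ − x) ⇒ C₀ = x + x²/Ka
C₀ = 1.55 × 10^-4 + (1.55 × 10^-4)²/(1.0 × 10^-5) = 2.56 × 10^-3 M

C₀ = 2.6 × 10^-3 M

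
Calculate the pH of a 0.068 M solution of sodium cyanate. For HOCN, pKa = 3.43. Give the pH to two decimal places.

OCN- is the conjugate base of the weak acid HOCN.
Ka = 10^(−3.43) = 3.72 × 10^-4
Kb = Kw/Ka = 1.0×10^-14 / 3.72 × 10^-4 = 2.69 × 10^-11
From the ICE table, Kb = x²/(0.068 − x) = 2.69 × 10^-11.
Neglecting x in the denominator: x = √(2.69 × 10^-11 × 0.068) = 1.35 × 10^-6 M
Check: 0.002% ionized — well under 5%, approximation valid.
pOH = 5.87, so pH = 14.00 − pOH = 8.13

pH = 8.13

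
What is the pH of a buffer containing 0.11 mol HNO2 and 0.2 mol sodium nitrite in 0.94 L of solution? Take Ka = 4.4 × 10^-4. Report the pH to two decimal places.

pH = 3.62

pKa = −log(4.4 × 10^-4) = 3.357
Using pH = pKa + log([base]/[acid]) with [base]/[acid] = 0.2/0.11:
pH = 3.357 + (+0.260) = 3.62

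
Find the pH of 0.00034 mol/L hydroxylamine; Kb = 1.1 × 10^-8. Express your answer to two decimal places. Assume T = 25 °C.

pH = 8.29

NH2OH + H2O ⇌ NH3OH+ + OH-
Kb = x²/(0.00034 − x) = 1.1 × 10^-8
Assume x ≪ 0.00034: x ≈ √(1.1 × 10^-8 × 0.00034) = 1.93 × 10^-6 M
(x/C₀ = 0.57% < 5%, so the approximation holds.)
pOH = 5.71, so pH = 14.00 − pOH = 8.29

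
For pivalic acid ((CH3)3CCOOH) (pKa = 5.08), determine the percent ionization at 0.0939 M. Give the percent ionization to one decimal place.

0.9%

(CH3)3CCOOH ⇌ (CH3)3CCOO- + H+; let x = [H+] at equilibrium.
Ka = 10^(−5.08) = 8.32 × 10^-6
x ≈ √(Ka·C₀) = √(8.32 × 10^-6 × 0.0939) = 8.84 × 10^-4 M
% ionization = x/C₀ × 100% = 8.84 × 10^-4/0.0939 × 100% = 0.9%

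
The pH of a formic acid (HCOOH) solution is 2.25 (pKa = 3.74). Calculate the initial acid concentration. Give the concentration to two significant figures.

[H+] = 10^(-2.25) = 5.62 × 10^-3 M = x
Ka = 10^(−3.74) = 1.82 × 10^-4
Ka = x²/(C₀ − x) ⇒ C₀ = x + x²/Ka
C₀ = 5.62 × 10^-3 + (5.62 × 10^-3)²/(1.82 × 10^-4) = 1.79 × 10^-1 M

C₀ = 1.8 × 10^-1 M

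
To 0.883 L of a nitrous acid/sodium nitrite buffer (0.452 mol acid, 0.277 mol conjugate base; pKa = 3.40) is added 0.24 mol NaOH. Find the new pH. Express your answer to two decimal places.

OH- converts HNO2 to NO2-: HNO2 → 0.212 mol, NO2- → 0.517 mol.
pH = pKa + log(n_NO2-/n_HNO2) = 3.40 + log(0.517/0.212) = 3.40 + (+0.387)

pH = 3.79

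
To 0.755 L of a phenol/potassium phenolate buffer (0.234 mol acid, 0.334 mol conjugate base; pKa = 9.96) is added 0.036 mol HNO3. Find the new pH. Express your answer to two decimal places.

pH = 10.00

Added H+ converts C6H5O- to C6H5OH: C6H5OH → 0.27 mol, C6H5O- → 0.298 mol.
pH = pKa + log([A⁻]/[HA]) = 9.96 + log(0.298/0.27) = 9.96 +0.043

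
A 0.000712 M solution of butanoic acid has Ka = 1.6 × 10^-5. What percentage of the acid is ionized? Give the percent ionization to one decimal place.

CH3(CH2)2COOH ⇌ CH3(CH2)2COO- + H+; let x = [H+] at equilibrium.
Solve x² + 1.6e-05x − 1.14e-08 = 0 → x = 9.90 × 10^-5 M
% ionization = x/C₀ × 100% = 9.90 × 10^-5/0.000712 × 100% = 13.9%

13.9%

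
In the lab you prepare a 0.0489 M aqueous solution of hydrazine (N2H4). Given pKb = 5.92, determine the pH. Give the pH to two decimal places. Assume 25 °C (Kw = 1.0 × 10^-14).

N2H4 + H2O ⇌ N2H5+ + OH-
Kb = 10^(−5.92) = 1.20 × 10^-6
Kb = [OH-]²/(0.0489 − [OH-]) = 1.20 × 10^-6
Assume [OH-] ≪ 0.0489: [OH-] ≈ √(1.20 × 10^-6 × 0.0489) = 2.42 × 10^-4 M
pOH = −log(2.42 × 10^-4) = 3.62; pH = 14.00 − 3.62 = 10.38

pH = 10.38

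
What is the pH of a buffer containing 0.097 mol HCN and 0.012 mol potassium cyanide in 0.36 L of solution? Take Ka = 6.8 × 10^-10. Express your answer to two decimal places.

pH = 8.26

pKa = −log(6.8 × 10^-10) = 9.167
pH = pKa + log([A⁻]/[HA]) = 9.167 + log(0.012/0.097)
pH = 9.167 + (-0.908) = 8.26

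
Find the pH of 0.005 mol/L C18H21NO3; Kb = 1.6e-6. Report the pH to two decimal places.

pH = 9.95

C18H21NO3 + H2O ⇌ C18H22NO3+ + OH-
Kb = [OH-]²/(0.005 − [OH-]) = 1.6 × 10^-6
Neglecting [OH-] in the denominator: [OH-] = √(1.6 × 10^-6 × 0.005) = 8.94 × 10^-5 M
pOH = −log(8.94 × 10^-5) = 4.05; pH = 14.00 − 4.05 = 9.95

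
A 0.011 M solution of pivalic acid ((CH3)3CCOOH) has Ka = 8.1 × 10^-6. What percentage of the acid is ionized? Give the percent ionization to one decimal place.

2.7%

(CH3)3CCOOH ⇌ (CH3)3CCOO- + H+; let x = [H+] at equilibrium.
x ≈ √(Ka·C₀) = √(8.1 × 10^-6 × 0.011) = 2.98 × 10^-4 M
% ionization = x/C₀ × 100% = 2.98 × 10^-4/0.011 × 100% = 2.7%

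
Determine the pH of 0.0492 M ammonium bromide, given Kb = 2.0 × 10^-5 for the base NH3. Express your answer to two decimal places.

pH = 5.30

NH4+ is the conjugate acid of the weak base NH3.
Ka = Kw/Kb = 1.0×10^-14 / 2.0 × 10^-5 = 5.00 × 10^-10
From the ICE table, Ka = x²/(0.0492 − x) = 5.00 × 10^-10.
Neglecting x in the denominator: x = √(5.00 × 10^-10 × 0.0492) = 4.96 × 10^-6 M
Check: 0.01% ionized — well under 5%, approximation valid.
pH = −log(4.96 × 10^-6) = 5.30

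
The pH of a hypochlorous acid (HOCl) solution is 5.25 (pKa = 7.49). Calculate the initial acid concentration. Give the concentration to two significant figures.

[H+] = 10^(-5.25) = 5.62 × 10^-6 M = x
Ka = 10^(−7.49) = 3.24 × 10^-8
Ka = x²/(C₀ − x) ⇒ C₀ = x + x²/Ka
C₀ = 5.62 × 10^-6 + (5.62 × 10^-6)²/(3.24 × 10^-8) = 9.80 × 10^-4 M

C₀ = 9.8 × 10^-4 M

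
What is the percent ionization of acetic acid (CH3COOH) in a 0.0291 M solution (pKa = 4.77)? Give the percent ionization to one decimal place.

2.4%

CH3COOH ⇌ CH3COO- + H+; let x = [H+] at equilibrium.
Ka = 10^(−4.77) = 1.70 × 10^-5
x ≈ √(Ka·C₀) = √(1.70 × 10^-5 × 0.0291) = 7.03 × 10^-4 M
Fraction ionized = 7.03 × 10^-4 / 0.0291 = 0.0242 → 2.4%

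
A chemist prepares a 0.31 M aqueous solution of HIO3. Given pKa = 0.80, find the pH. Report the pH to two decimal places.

pH = 0.81

HIO3 ⇌ IO3- + H+
Ka = 10^(−0.80) = 1.58 × 10^-1
Ka = [H+]²/(0.31 − [H+]) = 1.58 × 10^-1
The 5% rule fails; solving [H+]² + Ka·[H+] − Ka·C₀ = 0 exactly:
[H+] = [−0.158 + √(0.158² + 0.196)]/2 = 1.56 × 10^-1 M
pH = −log[H+] = −log(1.56 × 10^-1) = 0.81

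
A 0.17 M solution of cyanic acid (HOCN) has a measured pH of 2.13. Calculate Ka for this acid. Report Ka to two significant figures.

Ka = 3.4 × 10^-4

[H+] = 10^(-2.13) = 7.41 × 10^-3 M
At equilibrium [HA] = 0.17 − 7.41 × 10^-3 = 1.63 × 10^-1 M
Ka = [H+][A-]/[HA] = (7.41 × 10^-3)² / 1.63 × 10^-1 = 3.4 × 10^-4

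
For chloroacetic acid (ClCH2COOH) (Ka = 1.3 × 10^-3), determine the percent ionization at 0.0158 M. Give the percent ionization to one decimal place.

ClCH2COOH ⇌ ClCH2COO- + H+; let x = [H+] at equilibrium.
Ka = x²/(C₀ − x); solving the quadratic gives x = 3.93 × 10^-3 M.
% ionization = x/C₀ × 100% = 3.93 × 10^-3/0.0158 × 100% = 24.9%

24.9%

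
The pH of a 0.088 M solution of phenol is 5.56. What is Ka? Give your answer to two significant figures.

Ka = 8.6 × 10^-11

[H+] = 10^(-5.56) = 2.75 × 10^-6 M
At equilibrium [HA] = 0.088 − 2.75 × 10^-6 = 8.80 × 10^-2 M
Ka = [H+][A-]/[HA] = (2.75 × 10^-6)² / 8.80 × 10^-2 = 8.6 × 10^-11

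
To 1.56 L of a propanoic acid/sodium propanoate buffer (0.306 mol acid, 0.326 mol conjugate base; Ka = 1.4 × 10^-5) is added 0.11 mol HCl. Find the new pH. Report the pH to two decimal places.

pH = 4.57

After neutralization: n(CH3CH2COOH) = 0.416 mol, n(CH3CH2COO-) = 0.216 mol.
pKa = −log(1.4 × 10^-5) = 4.854
pH = pKa + log(n_CH3CH2COO-/n_CH3CH2COOH) = 4.854 + log(0.216/0.416) = 4.854 + (-0.285)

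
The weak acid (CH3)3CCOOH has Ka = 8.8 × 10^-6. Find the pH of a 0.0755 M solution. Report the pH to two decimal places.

pH = 3.09

(CH3)3CCOOH ⇌ (CH3)3CCOO- + H+
From the ICE table, Ka = x²/(0.0755 − x) = 8.8 × 10^-6.
Since Ka ≪ C₀, x ≈ √(Ka·C₀) = 8.15 × 10^-4 M.
Check: 1.1% ionized — well under 5%, approximation valid.
pH = −log[H+] = −log(8.15 × 10^-4) = 3.09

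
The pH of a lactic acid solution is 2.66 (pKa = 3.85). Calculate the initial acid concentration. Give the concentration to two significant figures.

C₀ = 3.6 × 10^-2 M

[H+] = 10^(-2.66) = 2.19 × 10^-3 M = x
Ka = 10^(−3.85) = 1.41 × 10^-4
Ka = x²/(C₀ − x) ⇒ C₀ = x + x²/Ka
C₀ = 2.19 × 10^-3 + (2.19 × 10^-3)²/(1.41 × 10^-4) = 3.62 × 10^-2 M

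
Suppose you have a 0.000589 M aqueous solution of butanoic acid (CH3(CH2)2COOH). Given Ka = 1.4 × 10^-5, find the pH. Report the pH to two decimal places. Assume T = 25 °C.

pH = 4.08

CH3(CH2)2COOH ⇌ CH3(CH2)2COO- + H+
Ka = x²/(0.000589 − x) = 1.4 × 10^-5
Here C₀/Ka ≈ 42.1, so the small-x approximation fails. Use the quadratic:
x = [−1.4e-05 + √(1.4e-05² + 3.3e-08)]/2 = 8.41 × 10^-5 M
pH = −log(8.41 × 10^-5) = 4.08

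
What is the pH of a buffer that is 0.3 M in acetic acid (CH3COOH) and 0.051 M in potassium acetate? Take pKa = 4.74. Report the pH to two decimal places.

pH = 3.97

pH = pKa + log([A⁻]/[HA]) = 4.74 + log(0.051/0.3)
pH = 4.74 + (-0.770) = 3.97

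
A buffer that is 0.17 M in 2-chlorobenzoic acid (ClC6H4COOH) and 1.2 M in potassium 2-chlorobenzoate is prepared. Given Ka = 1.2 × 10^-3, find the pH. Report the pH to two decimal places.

pH = 3.77

pKa = −log(1.2 × 10^-3) = 2.921
pH = pKa + log([A⁻]/[HA]) = 2.921 + log(1.2/0.17)
pH = 2.921 + (+0.849) = 3.77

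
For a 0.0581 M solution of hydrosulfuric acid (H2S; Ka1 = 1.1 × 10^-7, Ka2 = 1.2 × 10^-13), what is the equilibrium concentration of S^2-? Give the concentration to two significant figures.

First ionization gives [H+] ≈ [HS-] = 7.99 × 10^-5 M.
Second step: Ka2 = [H+][S^2-]/[HS-] ≈ [S^2-] (since [H+] ≈ [HS-]).
So [S^2-] ≈ Ka2.

1.2 × 10^-13 M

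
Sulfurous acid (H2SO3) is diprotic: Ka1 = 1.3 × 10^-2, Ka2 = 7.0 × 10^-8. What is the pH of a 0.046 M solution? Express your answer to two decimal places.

pH = 1.73

Since Ka1 ≫ Ka2, the first ionization dominates [H+].
Ka1 = x²/(0.046 − x) = 1.3 × 10^-2
Solving the quadratic: x = (−Ka1 + √(Ka1² + 4·Ka1·C₀))/2 = 1.88 × 10^-2 M
pH = −log(1.88 × 10^-2) = 1.73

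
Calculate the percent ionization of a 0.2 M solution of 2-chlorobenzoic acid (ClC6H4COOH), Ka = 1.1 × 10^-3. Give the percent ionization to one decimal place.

7.1%

ClC6H4COOH ⇌ ClC6H4COO- + H+; let x = [H+] at equilibrium.
Ka = x²/(C₀ − x); solving the quadratic gives x = 1.43 × 10^-2 M.
Fraction ionized = 1.43 × 10^-2 / 0.2 = 0.0715 → 7.1%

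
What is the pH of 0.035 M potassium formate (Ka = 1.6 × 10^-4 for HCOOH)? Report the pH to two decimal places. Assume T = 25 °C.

pH = 8.17

HCOO- is the conjugate base of the weak acid HCOOH.
Kb = Kw/Ka = 1.0×10^-14 / 1.6 × 10^-4 = 6.25 × 10^-11
From the ICE table, Kb = [OH-]²/(0.035 − [OH-]) = 6.25 × 10^-11.
Since Kb ≪ C₀, [OH-] ≈ √(Kb·C₀) = 1.48 × 10^-6 M.
Check: 0.0042% ionized — well under 5%, approximation valid.
pOH = −log(1.48 × 10^-6) = 5.83; pH = 14.00 − 5.83 = 8.17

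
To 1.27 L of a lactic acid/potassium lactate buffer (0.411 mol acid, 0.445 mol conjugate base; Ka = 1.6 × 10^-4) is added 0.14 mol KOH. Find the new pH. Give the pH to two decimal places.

pH = 4.13

OH- converts CH3CH(OH)COOH to CH3CH(OH)COO-: CH3CH(OH)COOH → 0.271 mol, CH3CH(OH)COO- → 0.585 mol.
pKa = −log(1.6 × 10^-4) = 3.796
pH = pKa + log(n_CH3CH(OH)COO-/n_CH3CH(OH)COOH) = 3.796 + log(0.585/0.271) = 3.796 + (+0.334)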